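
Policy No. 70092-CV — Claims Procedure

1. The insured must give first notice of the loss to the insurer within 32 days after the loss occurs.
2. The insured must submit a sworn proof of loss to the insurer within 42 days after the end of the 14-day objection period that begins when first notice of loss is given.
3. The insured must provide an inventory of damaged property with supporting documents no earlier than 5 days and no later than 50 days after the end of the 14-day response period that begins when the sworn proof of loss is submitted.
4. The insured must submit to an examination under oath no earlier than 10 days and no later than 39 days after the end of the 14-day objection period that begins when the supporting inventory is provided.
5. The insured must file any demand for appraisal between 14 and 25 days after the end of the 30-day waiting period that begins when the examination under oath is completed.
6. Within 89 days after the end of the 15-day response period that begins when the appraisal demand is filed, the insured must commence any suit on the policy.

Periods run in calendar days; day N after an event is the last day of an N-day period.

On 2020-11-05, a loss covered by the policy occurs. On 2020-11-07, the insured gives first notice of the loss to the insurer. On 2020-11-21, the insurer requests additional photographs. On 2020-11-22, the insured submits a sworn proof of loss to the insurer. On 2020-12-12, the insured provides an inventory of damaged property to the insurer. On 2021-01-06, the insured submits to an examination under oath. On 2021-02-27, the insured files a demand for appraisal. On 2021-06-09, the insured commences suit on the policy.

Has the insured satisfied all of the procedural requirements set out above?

Yes

(1) due by 2020-11-05 + 32 days = 2020-12-07; done 2020-11-07 — timely.
(2) due by 2020-11-21 + 42 days = 2021-01-02; completed 2020-11-22, before the deadline.
(3) the permitted window runs from 2020-12-06 + 5 = 2020-12-11 to 2020-12-06 + 50 = 2021-01-25; 2020-12-12 falls inside that range.
(4) the permitted window runs from 2020-12-26 + 10 = 2021-01-05 to 2020-12-26 + 39 = 2021-02-03; 2021-01-06 falls inside that range.
(5) the permitted window runs from 2021-02-05 + 14 = 2021-02-19 to 2021-02-05 + 25 = 2021-03-02; done 2021-02-27 — within the window.
(6) due by 2021-03-14 + 89 days = 2021-06-11; completed 2021-06-09, before the deadline.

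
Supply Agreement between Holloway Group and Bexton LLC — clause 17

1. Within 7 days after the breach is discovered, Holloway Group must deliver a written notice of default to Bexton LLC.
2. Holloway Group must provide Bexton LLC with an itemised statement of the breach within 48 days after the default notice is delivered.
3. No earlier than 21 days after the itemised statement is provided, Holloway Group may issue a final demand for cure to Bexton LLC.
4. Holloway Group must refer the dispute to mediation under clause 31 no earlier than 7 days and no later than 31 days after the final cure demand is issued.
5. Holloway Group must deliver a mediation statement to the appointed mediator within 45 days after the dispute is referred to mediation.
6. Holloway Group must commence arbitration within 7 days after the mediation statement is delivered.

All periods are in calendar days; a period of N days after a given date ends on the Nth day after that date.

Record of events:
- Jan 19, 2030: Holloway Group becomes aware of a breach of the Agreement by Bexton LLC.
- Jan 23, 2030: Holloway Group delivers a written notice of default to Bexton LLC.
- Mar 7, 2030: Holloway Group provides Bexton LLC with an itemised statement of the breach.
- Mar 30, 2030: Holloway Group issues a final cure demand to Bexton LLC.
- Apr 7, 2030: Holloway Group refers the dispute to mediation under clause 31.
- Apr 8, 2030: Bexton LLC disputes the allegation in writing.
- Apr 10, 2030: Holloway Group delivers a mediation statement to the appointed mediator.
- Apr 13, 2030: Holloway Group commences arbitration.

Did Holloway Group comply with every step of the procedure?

(1) due by Jan 19, 2030 + 7 days = Jan 26, 2030; Jan 23, 2030 is within that limit.
(2) due by Jan 23, 2030 + 48 days = Mar 12, 2030; completed Mar 7, 2030, before the deadline.
(3) permitted from Mar 7, 2030 + 21 days = Mar 28, 2030 onward; done Mar 30, 2030 — permitted.
(4) the permitted window runs from Mar 30, 2030 + 7 = Apr 6, 2030 to Mar 30, 2030 + 31 = Apr 30, 2030; Apr 7, 2030 falls inside that range.
(5) due by Apr 7, 2030 + 45 days = May 22, 2030; Apr 10, 2030 is within that limit.
(6) due by Apr 10, 2030 + 7 days = Apr 17, 2030; completed Apr 13, 2030, before the deadline.

Yes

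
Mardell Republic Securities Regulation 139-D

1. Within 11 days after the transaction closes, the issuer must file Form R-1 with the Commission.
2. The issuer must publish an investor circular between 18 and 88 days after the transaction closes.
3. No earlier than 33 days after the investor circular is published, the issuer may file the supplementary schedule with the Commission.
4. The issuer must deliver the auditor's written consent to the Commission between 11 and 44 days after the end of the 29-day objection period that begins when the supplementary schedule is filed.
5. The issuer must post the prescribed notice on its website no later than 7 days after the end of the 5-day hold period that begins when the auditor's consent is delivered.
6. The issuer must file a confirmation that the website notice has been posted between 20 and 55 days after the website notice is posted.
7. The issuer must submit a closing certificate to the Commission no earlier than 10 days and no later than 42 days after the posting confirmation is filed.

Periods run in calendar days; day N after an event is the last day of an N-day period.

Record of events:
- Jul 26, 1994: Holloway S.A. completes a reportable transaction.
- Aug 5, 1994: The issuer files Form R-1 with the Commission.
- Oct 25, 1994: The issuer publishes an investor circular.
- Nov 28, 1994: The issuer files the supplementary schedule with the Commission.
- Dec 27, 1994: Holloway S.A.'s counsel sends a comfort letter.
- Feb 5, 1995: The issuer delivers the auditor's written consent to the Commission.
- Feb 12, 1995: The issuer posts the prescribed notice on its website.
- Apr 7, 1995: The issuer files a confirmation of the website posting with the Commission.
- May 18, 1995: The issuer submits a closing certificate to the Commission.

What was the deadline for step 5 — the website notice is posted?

The auditor's consent is delivered on Feb 5, 1995; the 5-day hold period therefore ends Feb 10, 1995, and step 5 runs from that date. 7 days after Feb 10, 1995 is Feb 17, 1995.

Feb 17, 1995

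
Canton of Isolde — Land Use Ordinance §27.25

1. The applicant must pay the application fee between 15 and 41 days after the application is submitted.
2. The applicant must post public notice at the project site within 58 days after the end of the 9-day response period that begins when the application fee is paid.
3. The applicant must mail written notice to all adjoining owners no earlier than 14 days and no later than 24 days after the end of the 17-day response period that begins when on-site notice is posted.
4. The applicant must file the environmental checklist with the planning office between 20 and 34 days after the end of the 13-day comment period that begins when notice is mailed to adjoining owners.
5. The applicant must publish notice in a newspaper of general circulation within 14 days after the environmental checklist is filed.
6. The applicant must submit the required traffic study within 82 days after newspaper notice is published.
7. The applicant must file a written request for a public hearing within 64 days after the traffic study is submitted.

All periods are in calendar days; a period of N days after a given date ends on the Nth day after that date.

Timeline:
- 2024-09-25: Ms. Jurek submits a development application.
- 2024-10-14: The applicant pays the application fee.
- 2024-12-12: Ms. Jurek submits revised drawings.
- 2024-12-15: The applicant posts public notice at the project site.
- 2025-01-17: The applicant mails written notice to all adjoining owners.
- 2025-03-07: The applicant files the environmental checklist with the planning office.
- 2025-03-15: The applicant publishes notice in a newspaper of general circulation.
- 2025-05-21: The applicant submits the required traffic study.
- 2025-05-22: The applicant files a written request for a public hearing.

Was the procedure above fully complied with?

No

Step 1 — 15 and 41 days from 2024-09-25 (when the application is submitted) are 2024-10-10 and 2024-11-05 respectively; done 2024-10-14, which is between those dates.
Step 2 — counting 58 days from 2024-10-23 (end of the 9-day response period, which began when the application fee is paid on 2024-10-14) gives a deadline of 2024-12-20; completed 2024-12-15, before the deadline.
Step 3 — 14 and 24 days from 2025-01-01 (end of the 17-day response period, which began when on-site notice is posted on 2024-12-15) are 2025-01-15 and 2025-01-25 respectively; 2025-01-17 falls inside that range.
Step 4 — 20 and 34 days from 2025-01-30 (end of the 13-day comment period, which began when notice is mailed to adjoining owners on 2025-01-17) are 2025-02-19 and 2025-03-05 respectively; 2025-03-07 is 2 days past the end of the window.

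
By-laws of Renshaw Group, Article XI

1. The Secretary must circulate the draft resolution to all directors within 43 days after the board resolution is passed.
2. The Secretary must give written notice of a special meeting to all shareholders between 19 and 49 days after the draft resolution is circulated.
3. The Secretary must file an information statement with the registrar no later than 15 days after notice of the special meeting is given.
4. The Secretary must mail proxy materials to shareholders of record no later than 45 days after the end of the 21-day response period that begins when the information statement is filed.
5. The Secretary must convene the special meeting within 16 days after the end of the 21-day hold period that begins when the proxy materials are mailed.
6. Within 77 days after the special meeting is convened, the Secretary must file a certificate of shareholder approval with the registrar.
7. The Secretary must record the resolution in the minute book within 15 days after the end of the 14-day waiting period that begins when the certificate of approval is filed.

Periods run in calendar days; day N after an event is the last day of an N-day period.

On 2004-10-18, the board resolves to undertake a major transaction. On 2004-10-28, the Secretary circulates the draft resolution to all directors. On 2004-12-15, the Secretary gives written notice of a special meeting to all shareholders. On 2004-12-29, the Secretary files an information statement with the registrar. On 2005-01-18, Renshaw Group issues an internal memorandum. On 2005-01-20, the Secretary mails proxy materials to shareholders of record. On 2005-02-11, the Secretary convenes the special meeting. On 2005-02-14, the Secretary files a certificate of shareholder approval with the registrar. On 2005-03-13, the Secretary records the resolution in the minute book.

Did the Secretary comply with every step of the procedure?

Yes

Step 1: 43 days after 2004-10-18 (when the board resolution is passed) is 2004-11-30; done 2004-10-28 — timely.
Step 2: the window is 19–49 days after 2004-10-28 (when the draft resolution is circulated), so 2004-11-16 through 2004-12-16; 2004-12-15 falls inside that range.
Step 3: 15 days after 2004-12-15 (when notice of the special meeting is given) is 2004-12-30; done 2004-12-29 — timely.
Step 4: 45 days after 2005-01-19 (end of the 21-day response period, which began when the information statement is filed on 2004-12-29) is 2005-03-05; 2005-01-20 is within that limit.
Step 5: 16 days after 2005-02-10 (end of the 21-day hold period, which began when the proxy materials are mailed on 2005-01-20) is 2005-02-26; 2005-02-11 is within that limit.
Step 6: 77 days after 2005-02-11 (when the special meeting is convened) is 2005-04-29; done 2005-02-14 — timely.
Step 7: 15 days after 2005-02-28 (end of the 14-day waiting period, which began when the certificate of approval is filed on 2005-02-14) is 2005-03-15; done 2005-03-13 — timely.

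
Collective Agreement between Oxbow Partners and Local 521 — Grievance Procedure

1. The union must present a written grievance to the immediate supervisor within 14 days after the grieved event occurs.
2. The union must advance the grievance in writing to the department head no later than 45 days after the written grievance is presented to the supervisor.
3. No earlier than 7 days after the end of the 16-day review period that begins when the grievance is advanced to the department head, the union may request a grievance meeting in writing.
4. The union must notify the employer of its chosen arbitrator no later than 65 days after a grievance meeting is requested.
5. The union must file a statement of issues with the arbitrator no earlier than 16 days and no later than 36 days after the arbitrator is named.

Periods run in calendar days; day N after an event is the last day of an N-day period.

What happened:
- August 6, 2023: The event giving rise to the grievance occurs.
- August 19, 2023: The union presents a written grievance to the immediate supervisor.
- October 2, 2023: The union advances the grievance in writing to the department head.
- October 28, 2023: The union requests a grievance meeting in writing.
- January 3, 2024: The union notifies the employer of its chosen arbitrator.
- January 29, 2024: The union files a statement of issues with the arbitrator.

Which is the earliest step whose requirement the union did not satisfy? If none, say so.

(1) due by August 6, 2023 + 14 days = August 20, 2023; completed August 19, 2023, before the deadline.
(2) due by August 19, 2023 + 45 days = October 3, 2023; October 2, 2023 is within that limit.
(3) permitted from October 18, 2023 + 7 days = October 25, 2023 onward; done October 28, 2023 — permitted.
(4) due by October 28, 2023 + 65 days = January 1, 2024; not done until January 3, 2024, 2 days after the deadline.

Step 4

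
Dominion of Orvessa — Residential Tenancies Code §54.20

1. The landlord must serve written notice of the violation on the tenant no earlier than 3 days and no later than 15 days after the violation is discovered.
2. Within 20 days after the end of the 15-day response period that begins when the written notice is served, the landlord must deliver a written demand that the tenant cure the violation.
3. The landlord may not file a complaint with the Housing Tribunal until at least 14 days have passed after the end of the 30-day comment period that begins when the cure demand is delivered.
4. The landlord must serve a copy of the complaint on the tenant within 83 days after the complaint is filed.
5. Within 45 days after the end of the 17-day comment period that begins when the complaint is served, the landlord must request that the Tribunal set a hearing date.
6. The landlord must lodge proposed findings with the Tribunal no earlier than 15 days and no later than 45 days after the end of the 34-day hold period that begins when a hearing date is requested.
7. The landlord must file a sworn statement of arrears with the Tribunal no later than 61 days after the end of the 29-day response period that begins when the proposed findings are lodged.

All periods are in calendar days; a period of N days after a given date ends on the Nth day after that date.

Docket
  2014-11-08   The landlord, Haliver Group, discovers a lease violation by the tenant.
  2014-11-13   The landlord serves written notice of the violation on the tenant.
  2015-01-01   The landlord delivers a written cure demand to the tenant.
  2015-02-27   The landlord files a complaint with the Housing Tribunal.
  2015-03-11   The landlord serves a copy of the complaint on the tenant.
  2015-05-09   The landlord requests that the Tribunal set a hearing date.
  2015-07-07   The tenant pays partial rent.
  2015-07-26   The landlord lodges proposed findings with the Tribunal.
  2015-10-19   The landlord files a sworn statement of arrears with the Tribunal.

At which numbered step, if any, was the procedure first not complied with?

Step 2

Step 1 — 3 and 15 days from 2014-11-08 (when the violation is discovered) are 2014-11-11 and 2014-11-23 respectively; done 2014-11-13 — within the window.
Step 2 — counting 20 days from 2014-11-28 (end of the 15-day response period, which began when the written notice is served on 2014-11-13) gives a deadline of 2014-12-18; not done until 2015-01-01, 14 days after the deadline.
Later steps need not be reached.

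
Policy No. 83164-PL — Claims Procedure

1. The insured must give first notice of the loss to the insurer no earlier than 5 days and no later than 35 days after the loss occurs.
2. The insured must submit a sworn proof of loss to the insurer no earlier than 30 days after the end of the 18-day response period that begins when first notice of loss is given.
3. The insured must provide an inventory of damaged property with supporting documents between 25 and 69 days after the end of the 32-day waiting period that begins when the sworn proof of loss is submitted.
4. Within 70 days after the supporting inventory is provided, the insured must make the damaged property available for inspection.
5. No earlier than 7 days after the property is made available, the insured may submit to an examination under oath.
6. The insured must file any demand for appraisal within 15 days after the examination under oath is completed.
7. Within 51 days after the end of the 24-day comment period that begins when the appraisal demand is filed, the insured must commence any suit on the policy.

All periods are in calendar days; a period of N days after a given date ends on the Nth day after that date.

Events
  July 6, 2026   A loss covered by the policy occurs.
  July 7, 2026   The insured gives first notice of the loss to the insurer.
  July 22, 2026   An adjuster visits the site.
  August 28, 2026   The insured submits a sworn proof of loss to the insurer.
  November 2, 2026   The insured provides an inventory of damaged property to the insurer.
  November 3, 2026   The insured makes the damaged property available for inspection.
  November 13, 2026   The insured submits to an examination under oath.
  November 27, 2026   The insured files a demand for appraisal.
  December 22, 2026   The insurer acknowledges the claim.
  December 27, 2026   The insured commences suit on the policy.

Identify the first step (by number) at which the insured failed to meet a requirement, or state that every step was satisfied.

(1) the permitted window runs from July 6, 2026 + 5 = July 11, 2026 to July 6, 2026 + 35 = August 10, 2026; July 7, 2026 is 4 days too early.

Step 1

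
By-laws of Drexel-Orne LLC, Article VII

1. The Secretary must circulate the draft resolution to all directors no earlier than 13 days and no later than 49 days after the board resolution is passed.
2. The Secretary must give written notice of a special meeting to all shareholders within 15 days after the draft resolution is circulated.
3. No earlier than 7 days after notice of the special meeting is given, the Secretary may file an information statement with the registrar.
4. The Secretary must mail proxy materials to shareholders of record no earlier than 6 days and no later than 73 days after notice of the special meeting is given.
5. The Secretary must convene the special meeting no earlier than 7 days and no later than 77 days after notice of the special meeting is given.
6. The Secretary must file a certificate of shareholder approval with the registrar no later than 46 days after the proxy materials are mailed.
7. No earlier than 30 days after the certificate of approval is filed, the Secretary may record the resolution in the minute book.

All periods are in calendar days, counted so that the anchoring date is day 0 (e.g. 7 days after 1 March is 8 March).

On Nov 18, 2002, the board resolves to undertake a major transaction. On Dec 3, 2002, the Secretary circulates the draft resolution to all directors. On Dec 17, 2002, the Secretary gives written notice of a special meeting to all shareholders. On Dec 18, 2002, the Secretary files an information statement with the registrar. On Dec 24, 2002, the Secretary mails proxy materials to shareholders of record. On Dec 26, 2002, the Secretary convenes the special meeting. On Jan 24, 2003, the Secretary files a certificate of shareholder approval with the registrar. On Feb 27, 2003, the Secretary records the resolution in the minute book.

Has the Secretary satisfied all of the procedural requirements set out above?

(1) the permitted window runs from Nov 18, 2002 + 13 = Dec 1, 2002 to Nov 18, 2002 + 49 = Jan 6, 2003; Dec 3, 2002 falls inside that range.
(2) due by Dec 3, 2002 + 15 days = Dec 18, 2002; done Dec 17, 2002 — timely.
(3) permitted from Dec 17, 2002 + 7 days = Dec 24, 2002 onward; Dec 18, 2002 is 6 days before the earliest permitted date.

No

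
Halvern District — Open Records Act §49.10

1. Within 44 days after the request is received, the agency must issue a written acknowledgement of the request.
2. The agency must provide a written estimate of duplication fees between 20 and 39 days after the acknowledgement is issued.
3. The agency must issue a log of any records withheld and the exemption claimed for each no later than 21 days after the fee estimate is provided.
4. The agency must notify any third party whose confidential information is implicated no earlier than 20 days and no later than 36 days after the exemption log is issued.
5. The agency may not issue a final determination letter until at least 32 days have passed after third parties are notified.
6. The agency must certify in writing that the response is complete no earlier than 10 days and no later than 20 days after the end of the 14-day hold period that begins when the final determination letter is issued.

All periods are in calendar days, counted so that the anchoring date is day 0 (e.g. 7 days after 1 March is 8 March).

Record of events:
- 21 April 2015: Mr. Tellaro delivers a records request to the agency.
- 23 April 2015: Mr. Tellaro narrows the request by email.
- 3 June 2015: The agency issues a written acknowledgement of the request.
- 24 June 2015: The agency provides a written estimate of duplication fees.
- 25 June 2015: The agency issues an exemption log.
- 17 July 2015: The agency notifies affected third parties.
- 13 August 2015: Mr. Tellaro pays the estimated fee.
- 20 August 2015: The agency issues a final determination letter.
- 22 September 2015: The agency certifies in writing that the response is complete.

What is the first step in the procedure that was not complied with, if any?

Step 1 — counting 44 days from 21 April 2015 (when the request is received) gives a deadline of 4 June 2015; 3 June 2015 is within that limit.
Step 2 — 20 and 39 days from 3 June 2015 (when the acknowledgement is issued) are 23 June 2015 and 12 July 2015 respectively; 24 June 2015 falls inside that range.
Step 3 — counting 21 days from 24 June 2015 (when the fee estimate is provided) gives a deadline of 15 July 2015; 25 June 2015 is within that limit.
Step 4 — 20 and 36 days from 25 June 2015 (when the exemption log is issued) are 15 July 2015 and 31 July 2015 respectively; 17 July 2015 falls inside that range.
Step 5 — must wait 32 days from 17 July 2015 (when third parties are notified), so not before 18 August 2015; done 20 August 2015 — permitted.
Step 6 — 10 and 20 days from 3 September 2015 (end of the 14-day hold period, which began when the final determination letter is issued on 20 August 2015) are 13 September 2015 and 23 September 2015 respectively; done 22 September 2015, which is between those dates.

None — every step was satisfied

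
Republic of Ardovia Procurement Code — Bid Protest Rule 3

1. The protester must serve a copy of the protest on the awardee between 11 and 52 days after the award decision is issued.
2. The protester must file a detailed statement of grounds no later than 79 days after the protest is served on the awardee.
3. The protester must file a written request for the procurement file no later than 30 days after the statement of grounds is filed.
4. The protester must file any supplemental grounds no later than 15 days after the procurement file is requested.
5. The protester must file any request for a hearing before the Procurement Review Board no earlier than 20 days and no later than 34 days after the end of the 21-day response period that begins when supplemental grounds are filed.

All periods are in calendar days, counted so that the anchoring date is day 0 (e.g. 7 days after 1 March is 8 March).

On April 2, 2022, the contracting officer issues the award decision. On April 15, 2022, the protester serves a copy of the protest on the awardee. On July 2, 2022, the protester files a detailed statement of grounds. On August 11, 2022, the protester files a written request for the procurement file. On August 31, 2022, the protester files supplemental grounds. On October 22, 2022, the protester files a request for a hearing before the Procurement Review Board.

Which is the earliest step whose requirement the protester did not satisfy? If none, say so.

Step 3

Step 1 — 11 and 52 days from April 2, 2022 (when the award decision is issued) are April 13, 2022 and May 24, 2022 respectively; done April 15, 2022, which is between those dates.
Step 2 — counting 79 days from April 15, 2022 (when the protest is served on the awardee) gives a deadline of July 3, 2022; done July 2, 2022 — timely.
Step 3 — counting 30 days from July 2, 2022 (when the statement of grounds is filed) gives a deadline of August 1, 2022; not done until August 11, 2022, 10 days after the deadline.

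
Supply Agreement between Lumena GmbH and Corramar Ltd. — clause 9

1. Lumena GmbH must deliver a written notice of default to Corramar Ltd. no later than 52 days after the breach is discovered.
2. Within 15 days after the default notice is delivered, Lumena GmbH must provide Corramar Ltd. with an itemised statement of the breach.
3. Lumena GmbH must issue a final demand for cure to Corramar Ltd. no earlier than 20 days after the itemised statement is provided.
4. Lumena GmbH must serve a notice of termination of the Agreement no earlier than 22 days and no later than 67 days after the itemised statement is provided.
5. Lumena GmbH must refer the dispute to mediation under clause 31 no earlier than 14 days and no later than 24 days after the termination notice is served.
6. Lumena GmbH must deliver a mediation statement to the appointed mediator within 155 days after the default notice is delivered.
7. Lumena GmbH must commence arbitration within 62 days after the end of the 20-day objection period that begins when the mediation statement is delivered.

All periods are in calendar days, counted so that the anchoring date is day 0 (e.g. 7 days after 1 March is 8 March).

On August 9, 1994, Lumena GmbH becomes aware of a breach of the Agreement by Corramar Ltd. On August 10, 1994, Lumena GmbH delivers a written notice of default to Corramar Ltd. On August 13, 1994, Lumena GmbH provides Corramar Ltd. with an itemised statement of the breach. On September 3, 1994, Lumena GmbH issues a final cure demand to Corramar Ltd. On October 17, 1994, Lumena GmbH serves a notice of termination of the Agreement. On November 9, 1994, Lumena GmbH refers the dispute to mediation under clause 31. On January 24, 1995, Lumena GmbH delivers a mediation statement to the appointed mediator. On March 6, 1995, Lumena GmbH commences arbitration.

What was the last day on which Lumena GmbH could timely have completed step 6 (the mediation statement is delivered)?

January 12, 1995

Step 6 runs from August 10, 1994, when the default notice is delivered. 155 days after August 10, 1994 is January 12, 1995.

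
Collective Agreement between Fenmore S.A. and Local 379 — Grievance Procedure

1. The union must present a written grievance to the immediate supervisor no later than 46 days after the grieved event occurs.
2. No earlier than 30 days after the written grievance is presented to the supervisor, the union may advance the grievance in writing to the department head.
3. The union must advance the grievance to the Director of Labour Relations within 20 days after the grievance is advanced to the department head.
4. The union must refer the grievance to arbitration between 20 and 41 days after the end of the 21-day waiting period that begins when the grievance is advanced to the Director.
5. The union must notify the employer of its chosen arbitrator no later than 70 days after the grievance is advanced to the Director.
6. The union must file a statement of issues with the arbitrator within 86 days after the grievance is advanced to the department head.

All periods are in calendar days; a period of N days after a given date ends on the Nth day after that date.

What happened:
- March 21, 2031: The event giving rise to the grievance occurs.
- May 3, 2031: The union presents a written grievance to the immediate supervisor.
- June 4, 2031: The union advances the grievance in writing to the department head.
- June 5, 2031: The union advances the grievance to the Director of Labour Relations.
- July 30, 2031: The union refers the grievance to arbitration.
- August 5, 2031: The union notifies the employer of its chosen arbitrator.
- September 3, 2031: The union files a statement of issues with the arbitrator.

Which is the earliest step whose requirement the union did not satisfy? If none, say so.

Step 1 — counting 46 days from March 21, 2031 (when the grieved event occurs) gives a deadline of May 6, 2031; done May 3, 2031 — timely.
Step 2 — must wait 30 days from May 3, 2031 (when the written grievance is presented to the supervisor), so not before June 2, 2031; done June 4, 2031 — permitted.
Step 3 — counting 20 days from June 4, 2031 (when the grievance is advanced to the department head) gives a deadline of June 24, 2031; completed June 5, 2031, before the deadline.
Step 4 — 20 and 41 days from June 26, 2031 (end of the 21-day waiting period, which began when the grievance is advanced to the Director on June 5, 2031) are July 16, 2031 and August 6, 2031 respectively; done July 30, 2031 — within the window.
Step 5 — counting 70 days from June 5, 2031 (when the grievance is advanced to the Director) gives a deadline of August 14, 2031; done August 5, 2031 — timely.
Step 6 — counting 86 days from June 4, 2031 (when the grievance is advanced to the department head) gives a deadline of August 29, 2031; done September 3, 2031 — 5 days late.

Step 6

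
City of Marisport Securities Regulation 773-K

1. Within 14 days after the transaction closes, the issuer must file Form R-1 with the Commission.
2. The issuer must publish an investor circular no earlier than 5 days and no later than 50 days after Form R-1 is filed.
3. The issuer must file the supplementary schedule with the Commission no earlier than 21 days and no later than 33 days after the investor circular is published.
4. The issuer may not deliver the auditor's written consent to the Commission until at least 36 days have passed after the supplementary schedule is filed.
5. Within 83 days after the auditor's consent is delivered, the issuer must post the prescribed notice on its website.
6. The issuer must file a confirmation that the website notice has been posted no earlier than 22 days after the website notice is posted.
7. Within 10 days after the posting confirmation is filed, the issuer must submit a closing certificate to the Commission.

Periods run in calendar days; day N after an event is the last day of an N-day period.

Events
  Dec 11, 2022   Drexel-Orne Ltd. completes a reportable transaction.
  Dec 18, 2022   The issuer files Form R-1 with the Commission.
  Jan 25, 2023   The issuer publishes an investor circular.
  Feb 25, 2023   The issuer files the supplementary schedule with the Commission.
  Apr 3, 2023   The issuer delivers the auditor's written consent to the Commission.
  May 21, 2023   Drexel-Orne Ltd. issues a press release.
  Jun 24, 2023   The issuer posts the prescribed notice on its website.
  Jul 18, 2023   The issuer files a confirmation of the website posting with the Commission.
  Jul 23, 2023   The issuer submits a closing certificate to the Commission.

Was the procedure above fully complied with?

Yes

(1) due by Dec 11, 2022 + 14 days = Dec 25, 2022; completed Dec 18, 2022, before the deadline.
(2) the permitted window runs from Dec 18, 2022 + 5 = Dec 23, 2022 to Dec 18, 2022 + 50 = Feb 6, 2023; Jan 25, 2023 falls inside that range.
(3) the permitted window runs from Jan 25, 2023 + 21 = Feb 15, 2023 to Jan 25, 2023 + 33 = Feb 27, 2023; done Feb 25, 2023, which is between those dates.
(4) permitted from Feb 25, 2023 + 36 days = Apr 2, 2023 onward; done Apr 3, 2023 — permitted.
(5) due by Apr 3, 2023 + 83 days = Jun 25, 2023; Jun 24, 2023 is within that limit.
(6) permitted from Jun 24, 2023 + 22 days = Jul 16, 2023 onward; done Jul 18, 2023 — permitted.
(7) due by Jul 18, 2023 + 10 days = Jul 28, 2023; completed Jul 23, 2023, before the deadline.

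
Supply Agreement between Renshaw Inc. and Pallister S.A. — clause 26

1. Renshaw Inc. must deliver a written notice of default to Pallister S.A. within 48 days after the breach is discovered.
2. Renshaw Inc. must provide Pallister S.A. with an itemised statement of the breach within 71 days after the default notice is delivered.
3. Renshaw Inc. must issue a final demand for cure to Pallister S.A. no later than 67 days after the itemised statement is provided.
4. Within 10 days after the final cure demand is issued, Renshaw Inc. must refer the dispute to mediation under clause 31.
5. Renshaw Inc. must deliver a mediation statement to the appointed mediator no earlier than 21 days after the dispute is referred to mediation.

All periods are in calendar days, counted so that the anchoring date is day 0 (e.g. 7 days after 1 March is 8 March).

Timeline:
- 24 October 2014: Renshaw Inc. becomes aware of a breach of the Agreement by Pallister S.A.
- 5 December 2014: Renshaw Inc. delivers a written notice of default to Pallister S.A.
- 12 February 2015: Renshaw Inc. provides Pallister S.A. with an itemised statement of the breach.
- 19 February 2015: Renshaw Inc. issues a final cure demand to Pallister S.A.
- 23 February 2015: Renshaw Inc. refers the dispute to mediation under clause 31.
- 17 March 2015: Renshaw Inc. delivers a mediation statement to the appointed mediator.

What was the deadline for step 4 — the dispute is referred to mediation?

Step 4 runs from 19 February 2015, when the final cure demand is issued. 10 days after 19 February 2015 is 1 March 2015.

1 March 2015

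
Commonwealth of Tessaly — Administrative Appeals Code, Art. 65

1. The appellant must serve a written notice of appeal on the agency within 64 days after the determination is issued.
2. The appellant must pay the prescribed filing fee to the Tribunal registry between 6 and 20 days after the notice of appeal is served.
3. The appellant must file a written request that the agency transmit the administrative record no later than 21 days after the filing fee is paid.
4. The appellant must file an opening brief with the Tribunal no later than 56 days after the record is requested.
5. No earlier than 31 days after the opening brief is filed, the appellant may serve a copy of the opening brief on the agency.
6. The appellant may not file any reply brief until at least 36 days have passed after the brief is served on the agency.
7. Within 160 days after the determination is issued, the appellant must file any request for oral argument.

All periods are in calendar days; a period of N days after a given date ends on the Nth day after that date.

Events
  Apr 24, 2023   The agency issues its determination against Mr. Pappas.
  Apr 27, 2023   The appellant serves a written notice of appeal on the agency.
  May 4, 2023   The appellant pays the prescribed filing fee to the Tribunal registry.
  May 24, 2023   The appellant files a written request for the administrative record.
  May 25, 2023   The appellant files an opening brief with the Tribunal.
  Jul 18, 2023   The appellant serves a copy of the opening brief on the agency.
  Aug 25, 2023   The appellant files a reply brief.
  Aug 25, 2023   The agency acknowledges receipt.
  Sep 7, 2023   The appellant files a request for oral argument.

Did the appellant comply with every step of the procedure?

Yes

(1) due by Apr 24, 2023 + 64 days = Jun 27, 2023; done Apr 27, 2023 — timely.
(2) the permitted window runs from Apr 27, 2023 + 6 = May 3, 2023 to Apr 27, 2023 + 20 = May 17, 2023; done May 4, 2023 — within the window.
(3) due by May 4, 2023 + 21 days = May 25, 2023; May 24, 2023 is within that limit.
(4) due by May 24, 2023 + 56 days = Jul 19, 2023; done May 25, 2023 — timely.
(5) permitted from May 25, 2023 + 31 days = Jun 25, 2023 onward; Jul 18, 2023 is on or after that date.
(6) permitted from Jul 18, 2023 + 36 days = Aug 23, 2023 onward; done Aug 25, 2023 — permitted.
(7) due by Apr 24, 2023 + 160 days = Oct 1, 2023; Sep 7, 2023 is within that limit.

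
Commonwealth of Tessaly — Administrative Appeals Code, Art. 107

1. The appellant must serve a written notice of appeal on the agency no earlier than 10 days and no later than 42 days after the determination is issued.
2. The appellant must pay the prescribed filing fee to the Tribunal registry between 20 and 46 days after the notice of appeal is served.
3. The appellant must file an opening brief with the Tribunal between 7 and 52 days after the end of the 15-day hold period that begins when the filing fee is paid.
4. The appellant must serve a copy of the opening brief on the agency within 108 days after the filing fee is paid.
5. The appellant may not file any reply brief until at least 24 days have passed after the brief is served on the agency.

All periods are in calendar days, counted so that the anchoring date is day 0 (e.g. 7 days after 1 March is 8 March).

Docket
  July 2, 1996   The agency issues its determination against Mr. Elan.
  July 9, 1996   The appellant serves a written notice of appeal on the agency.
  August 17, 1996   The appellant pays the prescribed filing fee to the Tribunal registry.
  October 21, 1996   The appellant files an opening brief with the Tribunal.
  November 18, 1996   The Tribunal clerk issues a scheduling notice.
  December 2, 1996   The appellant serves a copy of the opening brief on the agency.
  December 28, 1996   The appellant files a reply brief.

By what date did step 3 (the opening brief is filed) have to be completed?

The filing fee is paid on August 17, 1996; the 15-day hold period therefore ends September 1, 1996, and step 3 runs from that date. The window is 7–52 days after September 1, 1996; it closes on October 23, 1996.

October 23, 1996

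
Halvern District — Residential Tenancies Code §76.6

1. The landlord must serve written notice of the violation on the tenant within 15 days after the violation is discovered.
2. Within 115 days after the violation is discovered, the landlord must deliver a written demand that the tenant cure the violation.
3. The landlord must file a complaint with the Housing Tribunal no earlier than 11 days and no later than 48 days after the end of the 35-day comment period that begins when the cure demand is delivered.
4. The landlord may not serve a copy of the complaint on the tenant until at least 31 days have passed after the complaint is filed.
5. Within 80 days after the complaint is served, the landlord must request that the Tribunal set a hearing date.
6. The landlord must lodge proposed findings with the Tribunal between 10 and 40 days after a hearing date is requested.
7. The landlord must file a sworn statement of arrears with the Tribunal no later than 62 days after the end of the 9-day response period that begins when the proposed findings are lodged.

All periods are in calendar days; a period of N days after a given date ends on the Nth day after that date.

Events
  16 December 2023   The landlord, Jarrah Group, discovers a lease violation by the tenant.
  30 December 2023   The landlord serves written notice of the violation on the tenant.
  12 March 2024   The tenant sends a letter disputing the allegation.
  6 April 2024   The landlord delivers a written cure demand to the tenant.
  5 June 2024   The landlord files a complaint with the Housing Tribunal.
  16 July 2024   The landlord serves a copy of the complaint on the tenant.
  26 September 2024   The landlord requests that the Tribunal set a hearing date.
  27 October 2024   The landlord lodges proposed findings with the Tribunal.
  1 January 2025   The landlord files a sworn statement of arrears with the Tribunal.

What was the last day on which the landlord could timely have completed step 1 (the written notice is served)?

Step 1 runs from 16 December 2023, when the violation is discovered. 15 days after 16 December 2023 is 31 December 2023.

31 December 2023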